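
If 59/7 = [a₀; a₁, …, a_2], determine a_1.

59 ÷ 7 → quotient 8, remainder 3
7 ÷ 3 → quotient 2, remainder 1

2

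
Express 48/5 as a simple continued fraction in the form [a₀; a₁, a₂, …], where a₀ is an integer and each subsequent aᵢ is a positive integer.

48 ÷ 5 → quotient 9, remainder 3
5 ÷ 3 → quotient 1, remainder 2
3 ÷ 2 → quotient 1, remainder 1
2 ÷ 1 → quotient 2, remainder 0

[9; 1, 1, 2]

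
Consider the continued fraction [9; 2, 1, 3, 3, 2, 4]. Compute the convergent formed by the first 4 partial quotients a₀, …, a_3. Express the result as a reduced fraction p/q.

103/11

a_0 = 9: 9/1
a_1 = 2: 19/2
a_2 = 1: 28/3
a_3 = 3: 103/11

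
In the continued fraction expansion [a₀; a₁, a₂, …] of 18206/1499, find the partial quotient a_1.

⌊18206/1499⌋ = 12, remainder 218
⌊1499/218⌋ = 6, remainder 191

6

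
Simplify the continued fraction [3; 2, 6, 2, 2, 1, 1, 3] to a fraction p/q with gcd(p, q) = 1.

Start with 3.
1 + 1/(3/1) = 1 + 1/3 = 4/3
1 + 1/(4/3) = 1 + 3/4 = 7/4
2 + 1/(7/4) = 2 + 4/7 = 18/7
2 + 1/(18/7) = 2 + 7/18 = 43/18
6 + 1/(43/18) = 6 + 18/43 = 276/43
2 + 1/(276/43) = 2 + 43/276 = 595/276
3 + 1/(595/276) = 3 + 276/595 = 2061/595

2061/595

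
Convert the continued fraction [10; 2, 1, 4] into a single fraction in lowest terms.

145/14

a_0 = 10: 10/1
a_1 = 2: 21/2
a_2 = 1: 31/3
a_3 = 4: 145/14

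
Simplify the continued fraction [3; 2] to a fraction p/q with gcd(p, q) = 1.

Collapse the nested fraction from the inside out:
Start with 2.
3 + 1/(2/1) = 3 + 1/2 = 7/2

7/2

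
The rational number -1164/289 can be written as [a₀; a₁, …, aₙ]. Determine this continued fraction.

[-5; 1, 35, 8]

-1164 = -5·289 + 281, so a_0 = -5
289 = 1·281 + 8, so a_1 = 1
281 = 35·8 + 1, so a_2 = 35
8 = 8·1 + 0, so a_3 = 8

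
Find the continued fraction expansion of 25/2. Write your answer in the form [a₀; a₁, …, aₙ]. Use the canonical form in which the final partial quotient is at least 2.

25 ÷ 2 → quotient 12, remainder 1
2 ÷ 1 → quotient 2, remainder 0

[12; 2]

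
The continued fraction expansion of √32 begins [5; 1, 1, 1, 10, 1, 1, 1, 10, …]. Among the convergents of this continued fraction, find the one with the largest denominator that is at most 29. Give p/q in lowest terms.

a_0 = 5: 5/1  (≤ bound)
a_1 = 1: 6/1  (≤ bound)
a_2 = 1: 11/2  (≤ bound)
a_3 = 1: 17/3  (≤ bound)
a_4 = 10: 181/32  (> 29, stop)

17/3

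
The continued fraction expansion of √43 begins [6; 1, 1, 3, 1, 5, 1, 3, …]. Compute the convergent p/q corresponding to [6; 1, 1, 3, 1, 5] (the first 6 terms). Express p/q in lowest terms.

a_0 = 6: 6/1
a_1 = 1: 7/1
a_2 = 1: 13/2
a_3 = 3: 46/7
a_4 = 1: 59/9
a_5 = 5: 341/52

341/52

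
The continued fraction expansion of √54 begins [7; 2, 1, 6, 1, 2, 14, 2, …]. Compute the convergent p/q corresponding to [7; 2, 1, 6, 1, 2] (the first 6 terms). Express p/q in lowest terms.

485/66

a_0 = 7: 7/1
a_1 = 2: 15/2
a_2 = 1: 22/3
a_3 = 6: 147/20
a_4 = 1: 169/23
a_5 = 2: 485/66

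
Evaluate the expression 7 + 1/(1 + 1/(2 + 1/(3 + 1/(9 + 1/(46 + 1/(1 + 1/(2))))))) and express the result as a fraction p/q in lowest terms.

Work from the innermost term outward:
Start with 2.
1 + 1/(2/1) = 1 + 1/2 = 3/2
46 + 1/(3/2) = 46 + 2/3 = 140/3
9 + 1/(140/3) = 9 + 3/140 = 1263/140
3 + 1/(1263/140) = 3 + 140/1263 = 3929/1263
2 + 1/(3929/1263) = 2 + 1263/3929 = 9121/3929
1 + 1/(9121/3929) = 1 + 3929/9121 = 13050/9121
7 + 1/(13050/9121) = 7 + 9121/13050 = 100471/13050

100471/13050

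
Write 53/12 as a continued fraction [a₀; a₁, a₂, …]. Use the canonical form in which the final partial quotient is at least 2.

53 = 4·12 + 5, so a_0 = 4
12 = 2·5 + 2, so a_1 = 2
5 = 2·2 + 1, so a_2 = 2
2 = 2·1 + 0, so a_3 = 2

[4; 2, 2, 2]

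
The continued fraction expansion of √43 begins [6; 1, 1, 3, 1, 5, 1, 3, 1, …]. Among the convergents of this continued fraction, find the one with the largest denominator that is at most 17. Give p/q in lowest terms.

59/9

a_0 = 6: 6/1  (≤ bound)
a_1 = 1: 7/1  (≤ bound)
a_2 = 1: 13/2  (≤ bound)
a_3 = 3: 46/7  (≤ bound)
a_4 = 1: 59/9  (≤ bound)
a_5 = 5: 341/52  (> 17, stop)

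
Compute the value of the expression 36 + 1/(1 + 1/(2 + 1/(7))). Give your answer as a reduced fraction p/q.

807/22

Work from the innermost term outward:
Start with 7.
2 + 1/(7/1) = 2 + 1/7 = 15/7
1 + 1/(15/7) = 1 + 7/15 = 22/15
36 + 1/(22/15) = 36 + 15/22 = 807/22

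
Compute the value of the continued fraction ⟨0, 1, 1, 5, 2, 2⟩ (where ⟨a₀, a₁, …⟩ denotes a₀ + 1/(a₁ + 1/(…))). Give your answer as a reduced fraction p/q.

Start with 2.
2 + 1/(2/1) = 2 + 1/2 = 5/2
5 + 1/(5/2) = 5 + 2/5 = 27/5
1 + 1/(27/5) = 1 + 5/27 = 32/27
1 + 1/(32/27) = 1 + 27/32 = 59/32
0 + 1/(59/32) = 0 + 32/59 = 32/59

32/59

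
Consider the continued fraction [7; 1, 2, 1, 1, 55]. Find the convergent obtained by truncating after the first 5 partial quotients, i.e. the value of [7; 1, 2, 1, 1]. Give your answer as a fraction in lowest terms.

Build up convergents one term at a time:
a_0 = 7: 7/1
a_1 = 1: 8/1
a_2 = 2: 23/3
a_3 = 1: 31/4
a_4 = 1: 54/7

54/7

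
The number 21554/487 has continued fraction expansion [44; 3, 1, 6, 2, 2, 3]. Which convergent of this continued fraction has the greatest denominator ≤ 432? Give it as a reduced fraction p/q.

6329/143

a_0 = 44: 44/1  (≤ bound)
a_1 = 3: 133/3  (≤ bound)
a_2 = 1: 177/4  (≤ bound)
a_3 = 6: 1195/27  (≤ bound)
a_4 = 2: 2567/58  (≤ bound)
a_5 = 2: 6329/143  (≤ bound)
a_6 = 3: 21554/487  (> 432, stop)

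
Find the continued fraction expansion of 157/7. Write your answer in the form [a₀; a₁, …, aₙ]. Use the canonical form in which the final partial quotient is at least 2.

⌊157/7⌋ = 22, remainder 3
⌊7/3⌋ = 2, remainder 1
⌊3/1⌋ = 3, remainder 0

[22; 2, 3]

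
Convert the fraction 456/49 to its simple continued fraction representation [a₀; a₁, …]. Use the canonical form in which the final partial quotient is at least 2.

⌊456/49⌋ = 9, remainder 15
⌊49/15⌋ = 3, remainder 4
⌊15/4⌋ = 3, remainder 3
⌊4/3⌋ = 1, remainder 1
⌊3/1⌋ = 3, remainder 0

[9; 3, 3, 1, 3]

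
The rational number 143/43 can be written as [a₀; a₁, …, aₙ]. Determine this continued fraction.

143 ÷ 43 → quotient 3, remainder 14
43 ÷ 14 → quotient 3, remainder 1
14 ÷ 1 → quotient 14, remainder 0

[3; 3, 14]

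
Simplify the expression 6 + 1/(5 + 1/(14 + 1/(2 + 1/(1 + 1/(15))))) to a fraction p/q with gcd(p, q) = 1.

Use the convergent recurrence hₖ = aₖ·hₖ₋₁ + hₖ₋₂ (and likewise for the denominators kₖ):
a_0 = 6: 6/1
a_1 = 5: 31/5
a_2 = 14: 440/71
a_3 = 2: 911/147
a_4 = 1: 1351/218
a_5 = 15: 21176/3417

21176/3417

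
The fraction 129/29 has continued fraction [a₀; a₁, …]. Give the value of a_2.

129 ÷ 29 → quotient 4, remainder 13
29 ÷ 13 → quotient 2, remainder 3
13 ÷ 3 → quotient 4, remainder 1

4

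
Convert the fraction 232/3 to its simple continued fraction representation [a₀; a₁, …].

[77; 3]

Run the Euclidean algorithm, recording each quotient:
232 ÷ 3 → quotient 77, remainder 1
3 ÷ 1 → quotient 3, remainder 0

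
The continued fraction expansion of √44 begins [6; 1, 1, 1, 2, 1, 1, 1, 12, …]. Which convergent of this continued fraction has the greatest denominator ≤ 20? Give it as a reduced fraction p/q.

126/19

a_0 = 6: 6/1  (≤ bound)
a_1 = 1: 7/1  (≤ bound)
a_2 = 1: 13/2  (≤ bound)
a_3 = 1: 20/3  (≤ bound)
a_4 = 2: 53/8  (≤ bound)
a_5 = 1: 73/11  (≤ bound)
a_6 = 1: 126/19  (≤ bound)
a_7 = 1: 199/30  (> 20, stop)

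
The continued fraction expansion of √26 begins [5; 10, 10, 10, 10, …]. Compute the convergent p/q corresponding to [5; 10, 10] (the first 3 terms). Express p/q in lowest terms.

Build up convergents one term at a time:
a_0 = 5: 5/1
a_1 = 10: 51/10
a_2 = 10: 515/101

515/101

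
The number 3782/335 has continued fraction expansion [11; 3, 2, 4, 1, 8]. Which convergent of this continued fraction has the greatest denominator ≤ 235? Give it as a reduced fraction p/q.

a_0 = 11: 11/1  (≤ bound)
a_1 = 3: 34/3  (≤ bound)
a_2 = 2: 79/7  (≤ bound)
a_3 = 4: 350/31  (≤ bound)
a_4 = 1: 429/38  (≤ bound)
a_5 = 8: 3782/335  (> 235, stop)

429/38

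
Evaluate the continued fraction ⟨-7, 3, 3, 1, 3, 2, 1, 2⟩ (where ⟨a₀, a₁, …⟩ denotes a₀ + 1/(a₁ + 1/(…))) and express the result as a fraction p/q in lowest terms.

-2885/431

Collapse the nested fraction from the inside out:
Start with 2.
1 + 1/(2/1) = 1 + 1/2 = 3/2
2 + 1/(3/2) = 2 + 2/3 = 8/3
3 + 1/(8/3) = 3 + 3/8 = 27/8
1 + 1/(27/8) = 1 + 8/27 = 35/27
3 + 1/(35/27) = 3 + 27/35 = 132/35
3 + 1/(132/35) = 3 + 35/132 = 431/132
-7 + 1/(431/132) = -7 + 132/431 = -2885/431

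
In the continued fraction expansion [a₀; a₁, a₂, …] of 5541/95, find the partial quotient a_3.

2

5541 = 58·95 + 31, so a_0 = 58
95 = 3·31 + 2, so a_1 = 3
31 = 15·2 + 1, so a_2 = 15
2 = 2·1 + 0, so a_3 = 2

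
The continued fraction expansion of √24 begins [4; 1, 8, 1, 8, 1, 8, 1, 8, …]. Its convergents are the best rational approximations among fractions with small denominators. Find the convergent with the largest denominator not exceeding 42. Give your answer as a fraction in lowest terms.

a_0 = 4: 4/1  (≤ bound)
a_1 = 1: 5/1  (≤ bound)
a_2 = 8: 44/9  (≤ bound)
a_3 = 1: 49/10  (≤ bound)
a_4 = 8: 436/89  (> 42, stop)

49/10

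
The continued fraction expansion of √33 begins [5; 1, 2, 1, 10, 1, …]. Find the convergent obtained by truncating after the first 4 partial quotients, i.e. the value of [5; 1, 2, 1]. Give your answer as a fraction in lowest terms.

23/4

a_0 = 5: 5/1
a_1 = 1: 6/1
a_2 = 2: 17/3
a_3 = 1: 23/4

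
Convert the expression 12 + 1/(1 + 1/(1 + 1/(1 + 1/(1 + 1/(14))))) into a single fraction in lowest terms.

Start with 14.
1 + 1/(14/1) = 1 + 1/14 = 15/14
1 + 1/(15/14) = 1 + 14/15 = 29/15
1 + 1/(29/15) = 1 + 15/29 = 44/29
1 + 1/(44/29) = 1 + 29/44 = 73/44
12 + 1/(73/44) = 12 + 44/73 = 920/73

920/73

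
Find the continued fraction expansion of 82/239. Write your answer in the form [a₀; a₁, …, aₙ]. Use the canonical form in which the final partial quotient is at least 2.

[0; 2, 1, 10, 1, 2, 2]

Apply division with remainder until the remainder is 0:
82 ÷ 239 → quotient 0, remainder 82
239 ÷ 82 → quotient 2, remainder 75
82 ÷ 75 → quotient 1, remainder 7
75 ÷ 7 → quotient 10, remainder 5
7 ÷ 5 → quotient 1, remainder 2
5 ÷ 2 → quotient 2, remainder 1
2 ÷ 1 → quotient 2, remainder 0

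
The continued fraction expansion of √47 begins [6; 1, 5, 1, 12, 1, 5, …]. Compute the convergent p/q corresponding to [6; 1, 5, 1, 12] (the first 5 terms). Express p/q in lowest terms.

617/90

Compute successive convergents:
a_0 = 6: 6/1
a_1 = 1: 7/1
a_2 = 5: 41/6
a_3 = 1: 48/7
a_4 = 12: 617/90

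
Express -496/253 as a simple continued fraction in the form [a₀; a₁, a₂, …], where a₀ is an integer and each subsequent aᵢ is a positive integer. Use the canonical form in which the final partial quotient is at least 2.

Run the Euclidean algorithm, recording each quotient:
-496 = -2·253 + 10, so a_0 = -2
253 = 25·10 + 3, so a_1 = 25
10 = 3·3 + 1, so a_2 = 3
3 = 3·1 + 0, so a_3 = 3

[-2; 25, 3, 3]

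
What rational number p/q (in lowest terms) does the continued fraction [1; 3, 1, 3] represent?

Use the convergent recurrence hₖ = aₖ·hₖ₋₁ + hₖ₋₂ (and likewise for the denominators kₖ):
a_0 = 1: 1/1
a_1 = 3: 4/3
a_2 = 1: 5/4
a_3 = 3: 19/15

19/15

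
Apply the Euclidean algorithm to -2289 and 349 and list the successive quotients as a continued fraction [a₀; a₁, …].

[-7; 2, 3, 1, 3, 10]

Apply division with remainder until the remainder is 0:
-2289 = -7·349 + 154, so a_0 = -7
349 = 2·154 + 41, so a_1 = 2
154 = 3·41 + 31, so a_2 = 3
41 = 1·31 + 10, so a_3 = 1
31 = 3·10 + 1, so a_4 = 3
10 = 10·1 + 0, so a_5 = 10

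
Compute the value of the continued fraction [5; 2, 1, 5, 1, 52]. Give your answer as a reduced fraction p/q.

Start with 52.
1 + 1/(52/1) = 1 + 1/52 = 53/52
5 + 1/(53/52) = 5 + 52/53 = 317/53
1 + 1/(317/53) = 1 + 53/317 = 370/317
2 + 1/(370/317) = 2 + 317/370 = 1057/370
5 + 1/(1057/370) = 5 + 370/1057 = 5655/1057

5655/1057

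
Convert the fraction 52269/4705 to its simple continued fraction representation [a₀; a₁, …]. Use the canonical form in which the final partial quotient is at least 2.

[11; 9, 6, 1, 1, 39]

52269 ÷ 4705 → quotient 11, remainder 514
4705 ÷ 514 → quotient 9, remainder 79
514 ÷ 79 → quotient 6, remainder 40
79 ÷ 40 → quotient 1, remainder 39
40 ÷ 39 → quotient 1, remainder 1
39 ÷ 1 → quotient 39, remainder 0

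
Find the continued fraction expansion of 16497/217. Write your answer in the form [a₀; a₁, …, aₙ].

[76; 43, 2, 2]

Apply division with remainder until the remainder is 0:
16497 = 76·217 + 5, so a_0 = 76
217 = 43·5 + 2, so a_1 = 43
5 = 2·2 + 1, so a_2 = 2
2 = 2·1 + 0, so a_3 = 2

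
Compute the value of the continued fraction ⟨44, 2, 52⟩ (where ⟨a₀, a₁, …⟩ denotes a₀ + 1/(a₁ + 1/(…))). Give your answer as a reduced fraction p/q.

a_0 = 44: 44/1
a_1 = 2: 89/2
a_2 = 52: 4672/105

4672/105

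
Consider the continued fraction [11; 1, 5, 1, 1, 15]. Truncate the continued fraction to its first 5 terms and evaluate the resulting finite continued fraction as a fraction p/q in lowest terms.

154/13

Collapse the nested fraction from the inside out:
Start with 1.
1 + 1/(1/1) = 1 + 1/1 = 2/1
5 + 1/(2/1) = 5 + 1/2 = 11/2
1 + 1/(11/2) = 1 + 2/11 = 13/11
11 + 1/(13/11) = 11 + 11/13 = 154/13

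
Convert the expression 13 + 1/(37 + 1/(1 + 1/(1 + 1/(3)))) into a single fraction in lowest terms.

3426/263

a_0 = 13: 13/1
a_1 = 37: 482/37
a_2 = 1: 495/38
a_3 = 1: 977/75
a_4 = 3: 3426/263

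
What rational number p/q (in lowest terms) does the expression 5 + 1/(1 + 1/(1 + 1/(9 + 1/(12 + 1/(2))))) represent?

2647/479

Start with 2.
12 + 1/(2/1) = 12 + 1/2 = 25/2
9 + 1/(25/2) = 9 + 2/25 = 227/25
1 + 1/(227/25) = 1 + 25/227 = 252/227
1 + 1/(252/227) = 1 + 227/252 = 479/252
5 + 1/(479/252) = 5 + 252/479 = 2647/479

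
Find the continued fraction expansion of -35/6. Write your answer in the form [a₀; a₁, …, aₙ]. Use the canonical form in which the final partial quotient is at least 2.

Repeatedly divide and take the remainder:
⌊-35/6⌋ = -6, remainder 1
⌊6/1⌋ = 6, remainder 0

[-6; 6]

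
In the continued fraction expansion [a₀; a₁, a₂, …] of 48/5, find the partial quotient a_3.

48 = 9·5 + 3, so a_0 = 9
5 = 1·3 + 2, so a_1 = 1
3 = 1·2 + 1, so a_2 = 1
2 = 2·1 + 0, so a_3 = 2

2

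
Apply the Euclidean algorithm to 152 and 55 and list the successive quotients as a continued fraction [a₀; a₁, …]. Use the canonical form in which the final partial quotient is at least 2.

[2; 1, 3, 4, 3]

⌊152/55⌋ = 2, remainder 42
⌊55/42⌋ = 1, remainder 13
⌊42/13⌋ = 3, remainder 3
⌊13/3⌋ = 4, remainder 1
⌊3/1⌋ = 3, remainder 0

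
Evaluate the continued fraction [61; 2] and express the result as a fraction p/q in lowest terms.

Start with 2.
61 + 1/(2/1) = 61 + 1/2 = 123/2

123/2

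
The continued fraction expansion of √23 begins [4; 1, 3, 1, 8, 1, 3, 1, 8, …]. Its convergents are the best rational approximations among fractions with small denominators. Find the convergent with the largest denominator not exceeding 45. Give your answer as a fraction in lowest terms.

List convergents until the denominator exceeds the bound:
a_0 = 4: 4/1  (≤ bound)
a_1 = 1: 5/1  (≤ bound)
a_2 = 3: 19/4  (≤ bound)
a_3 = 1: 24/5  (≤ bound)
a_4 = 8: 211/44  (≤ bound)
a_5 = 1: 235/49  (> 45, stop)

211/44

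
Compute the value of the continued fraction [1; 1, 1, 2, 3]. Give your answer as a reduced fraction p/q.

27/17

Start with 3.
2 + 1/(3/1) = 2 + 1/3 = 7/3
1 + 1/(7/3) = 1 + 3/7 = 10/7
1 + 1/(10/7) = 1 + 7/10 = 17/10
1 + 1/(17/10) = 1 + 10/17 = 27/17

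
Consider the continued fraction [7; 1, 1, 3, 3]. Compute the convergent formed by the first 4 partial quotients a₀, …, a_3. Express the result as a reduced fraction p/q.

53/7

a_0 = 7: 7/1
a_1 = 1: 8/1
a_2 = 1: 15/2
a_3 = 3: 53/7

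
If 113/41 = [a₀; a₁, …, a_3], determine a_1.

1

Repeatedly divide and take the remainder:
113 = 2·41 + 31, so a_0 = 2
41 = 1·31 + 10, so a_1 = 1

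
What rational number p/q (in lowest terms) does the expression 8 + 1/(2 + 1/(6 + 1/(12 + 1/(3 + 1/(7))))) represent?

30184/3567

a_0 = 8: 8/1
a_1 = 2: 17/2
a_2 = 6: 110/13
a_3 = 12: 1337/158
a_4 = 3: 4121/487
a_5 = 7: 30184/3567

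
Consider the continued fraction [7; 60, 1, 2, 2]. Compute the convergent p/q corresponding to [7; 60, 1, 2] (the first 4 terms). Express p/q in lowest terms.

1277/182

Start with 2.
1 + 1/(2/1) = 1 + 1/2 = 3/2
60 + 1/(3/2) = 60 + 2/3 = 182/3
7 + 1/(182/3) = 7 + 3/182 = 1277/182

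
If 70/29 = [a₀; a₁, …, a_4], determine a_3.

70 = 2·29 + 12, so a_0 = 2
29 = 2·12 + 5, so a_1 = 2
12 = 2·5 + 2, so a_2 = 2
5 = 2·2 + 1, so a_3 = 2

2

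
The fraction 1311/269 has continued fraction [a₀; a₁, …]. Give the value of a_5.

1311 = 4·269 + 235, so a_0 = 4
269 = 1·235 + 34, so a_1 = 1
235 = 6·34 + 31, so a_2 = 6
34 = 1·31 + 3, so a_3 = 1
31 = 10·3 + 1, so a_4 = 10
3 = 3·1 + 0, so a_5 = 3

3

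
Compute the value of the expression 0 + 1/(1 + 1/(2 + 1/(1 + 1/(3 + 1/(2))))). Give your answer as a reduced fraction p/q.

Compute successive convergents:
a_0 = 0: 0/1
a_1 = 1: 1/1
a_2 = 2: 2/3
a_3 = 1: 3/4
a_4 = 3: 11/15
a_5 = 2: 25/34

25/34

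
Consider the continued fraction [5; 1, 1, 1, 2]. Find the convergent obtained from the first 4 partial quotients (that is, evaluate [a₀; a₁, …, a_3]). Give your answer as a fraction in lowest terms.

17/3

a_0 = 5: 5/1
a_1 = 1: 6/1
a_2 = 1: 11/2
a_3 = 1: 17/3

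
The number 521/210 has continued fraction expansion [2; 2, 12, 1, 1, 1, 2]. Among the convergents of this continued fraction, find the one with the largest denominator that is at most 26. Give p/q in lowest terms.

a_0 = 2: 2/1  (≤ bound)
a_1 = 2: 5/2  (≤ bound)
a_2 = 12: 62/25  (≤ bound)
a_3 = 1: 67/27  (> 26, stop)

62/25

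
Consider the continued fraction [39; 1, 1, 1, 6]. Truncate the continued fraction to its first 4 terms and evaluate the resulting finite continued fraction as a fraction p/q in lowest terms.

Start with 1.
1 + 1/(1/1) = 1 + 1/1 = 2/1
1 + 1/(2/1) = 1 + 1/2 = 3/2
39 + 1/(3/2) = 39 + 2/3 = 119/3

119/3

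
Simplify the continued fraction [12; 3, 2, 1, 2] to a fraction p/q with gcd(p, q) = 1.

Starting at the tail and folding back:
Start with 2.
1 + 1/(2/1) = 1 + 1/2 = 3/2
2 + 1/(3/2) = 2 + 2/3 = 8/3
3 + 1/(8/3) = 3 + 3/8 = 27/8
12 + 1/(27/8) = 12 + 8/27 = 332/27

332/27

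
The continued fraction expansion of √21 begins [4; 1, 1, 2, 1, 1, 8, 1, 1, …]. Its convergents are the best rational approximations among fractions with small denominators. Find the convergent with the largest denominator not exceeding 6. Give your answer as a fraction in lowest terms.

List convergents until the denominator exceeds the bound:
a_0 = 4: 4/1  (≤ bound)
a_1 = 1: 5/1  (≤ bound)
a_2 = 1: 9/2  (≤ bound)
a_3 = 2: 23/5  (≤ bound)
a_4 = 1: 32/7  (> 6, stop)

23/5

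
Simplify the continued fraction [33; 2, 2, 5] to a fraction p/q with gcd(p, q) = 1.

a_0 = 33: 33/1
a_1 = 2: 67/2
a_2 = 2: 167/5
a_3 = 5: 902/27

902/27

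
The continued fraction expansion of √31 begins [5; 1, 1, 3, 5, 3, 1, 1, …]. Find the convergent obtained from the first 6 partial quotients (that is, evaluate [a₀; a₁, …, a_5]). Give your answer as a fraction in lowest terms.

657/118

Start with 3.
5 + 1/(3/1) = 5 + 1/3 = 16/3
3 + 1/(16/3) = 3 + 3/16 = 51/16
1 + 1/(51/16) = 1 + 16/51 = 67/51
1 + 1/(67/51) = 1 + 51/67 = 118/67
5 + 1/(118/67) = 5 + 67/118 = 657/118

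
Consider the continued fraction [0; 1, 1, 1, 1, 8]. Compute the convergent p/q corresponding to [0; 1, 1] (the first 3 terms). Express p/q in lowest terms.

a_0 = 0: 0/1
a_1 = 1: 1/1
a_2 = 1: 1/2

1/2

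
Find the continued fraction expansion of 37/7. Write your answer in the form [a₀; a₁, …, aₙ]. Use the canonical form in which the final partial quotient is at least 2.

37 = 5·7 + 2, so a_0 = 5
7 = 3·2 + 1, so a_1 = 3
2 = 2·1 + 0, so a_2 = 2

[5; 3, 2]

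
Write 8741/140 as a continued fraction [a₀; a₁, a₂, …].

[62; 2, 3, 2, 1, 1, 3]

8741 ÷ 140 → quotient 62, remainder 61
140 ÷ 61 → quotient 2, remainder 18
61 ÷ 18 → quotient 3, remainder 7
18 ÷ 7 → quotient 2, remainder 4
7 ÷ 4 → quotient 1, remainder 3
4 ÷ 3 → quotient 1, remainder 1
3 ÷ 1 → quotient 3, remainder 0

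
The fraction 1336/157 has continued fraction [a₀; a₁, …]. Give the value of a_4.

1336 = 8·157 + 80, so a_0 = 8
157 = 1·80 + 77, so a_1 = 1
80 = 1·77 + 3, so a_2 = 1
77 = 25·3 + 2, so a_3 = 25
3 = 1·2 + 1, so a_4 = 1

1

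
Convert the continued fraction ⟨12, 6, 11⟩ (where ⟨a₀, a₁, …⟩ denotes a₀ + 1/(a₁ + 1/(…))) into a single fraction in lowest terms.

a_0 = 12: 12/1
a_1 = 6: 73/6
a_2 = 11: 815/67

815/67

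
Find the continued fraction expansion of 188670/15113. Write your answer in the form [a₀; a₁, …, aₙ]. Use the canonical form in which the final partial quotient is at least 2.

Run the Euclidean algorithm, recording each quotient:
⌊188670/15113⌋ = 12, remainder 7314
⌊15113/7314⌋ = 2, remainder 485
⌊7314/485⌋ = 15, remainder 39
⌊485/39⌋ = 12, remainder 17
⌊39/17⌋ = 2, remainder 5
⌊17/5⌋ = 3, remainder 2
⌊5/2⌋ = 2, remainder 1
⌊2/1⌋ = 2, remainder 0

[12; 2, 15, 12, 2, 3, 2, 2]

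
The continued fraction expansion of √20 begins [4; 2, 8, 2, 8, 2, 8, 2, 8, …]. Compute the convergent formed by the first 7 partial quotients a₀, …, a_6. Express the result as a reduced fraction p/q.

Work from the innermost term outward:
Start with 8.
2 + 1/(8/1) = 2 + 1/8 = 17/8
8 + 1/(17/8) = 8 + 8/17 = 144/17
2 + 1/(144/17) = 2 + 17/144 = 305/144
8 + 1/(305/144) = 8 + 144/305 = 2584/305
2 + 1/(2584/305) = 2 + 305/2584 = 5473/2584
4 + 1/(5473/2584) = 4 + 2584/5473 = 24476/5473

24476/5473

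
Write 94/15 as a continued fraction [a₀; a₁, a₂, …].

Repeatedly divide and take the remainder:
94 = 6·15 + 4, so a_0 = 6
15 = 3·4 + 3, so a_1 = 3
4 = 1·3 + 1, so a_2 = 1
3 = 3·1 + 0, so a_3 = 3

[6; 3, 1, 3]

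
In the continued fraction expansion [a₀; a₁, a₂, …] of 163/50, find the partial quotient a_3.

163 ÷ 50 → quotient 3, remainder 13
50 ÷ 13 → quotient 3, remainder 11
13 ÷ 11 → quotient 1, remainder 2
11 ÷ 2 → quotient 5, remainder 1

5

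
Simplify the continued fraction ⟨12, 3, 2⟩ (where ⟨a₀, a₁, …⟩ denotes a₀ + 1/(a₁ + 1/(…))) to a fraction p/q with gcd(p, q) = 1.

86/7

Use the convergent recurrence hₖ = aₖ·hₖ₋₁ + hₖ₋₂ (and likewise for the denominators kₖ):
a_0 = 12: 12/1
a_1 = 3: 37/3
a_2 = 2: 86/7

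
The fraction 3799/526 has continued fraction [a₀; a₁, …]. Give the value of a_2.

2

3799 ÷ 526 → quotient 7, remainder 117
526 ÷ 117 → quotient 4, remainder 58
117 ÷ 58 → quotient 2, remainder 1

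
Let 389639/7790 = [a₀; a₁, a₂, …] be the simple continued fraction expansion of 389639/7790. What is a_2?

23

389639 = 50·7790 + 139, so a_0 = 50
7790 = 56·139 + 6, so a_1 = 56
139 = 23·6 + 1, so a_2 = 23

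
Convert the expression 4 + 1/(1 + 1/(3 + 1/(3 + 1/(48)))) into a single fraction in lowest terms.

Compute successive convergents:
a_0 = 4: 4/1
a_1 = 1: 5/1
a_2 = 3: 19/4
a_3 = 3: 62/13
a_4 = 48: 2995/628

2995/628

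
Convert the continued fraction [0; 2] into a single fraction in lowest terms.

Start with 2.
0 + 1/(2/1) = 0 + 1/2 = 1/2

1/2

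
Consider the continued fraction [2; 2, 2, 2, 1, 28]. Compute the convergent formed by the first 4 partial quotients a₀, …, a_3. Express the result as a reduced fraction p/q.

Work from the innermost term outward:
Start with 2.
2 + 1/(2/1) = 2 + 1/2 = 5/2
2 + 1/(5/2) = 2 + 2/5 = 12/5
2 + 1/(12/5) = 2 + 5/12 = 29/12

29/12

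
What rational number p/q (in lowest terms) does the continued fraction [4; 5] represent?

21/5

Work from the innermost term outward:
Start with 5.
4 + 1/(5/1) = 4 + 1/5 = 21/5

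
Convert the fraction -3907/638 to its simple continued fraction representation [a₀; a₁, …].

⌊-3907/638⌋ = -7, remainder 559
⌊638/559⌋ = 1, remainder 79
⌊559/79⌋ = 7, remainder 6
⌊79/6⌋ = 13, remainder 1
⌊6/1⌋ = 6, remainder 0

[-7; 1, 7, 13, 6]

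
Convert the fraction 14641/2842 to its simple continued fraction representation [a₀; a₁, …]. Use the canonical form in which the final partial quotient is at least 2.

Run the Euclidean algorithm, recording each quotient:
14641 ÷ 2842 → quotient 5, remainder 431
2842 ÷ 431 → quotient 6, remainder 256
431 ÷ 256 → quotient 1, remainder 175
256 ÷ 175 → quotient 1, remainder 81
175 ÷ 81 → quotient 2, remainder 13
81 ÷ 13 → quotient 6, remainder 3
13 ÷ 3 → quotient 4, remainder 1
3 ÷ 1 → quotient 3, remainder 0

[5; 6, 1, 1, 2, 6, 4, 3]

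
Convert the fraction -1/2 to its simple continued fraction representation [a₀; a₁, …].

Run the Euclidean algorithm, recording each quotient:
-1 = -1·2 + 1, so a_0 = -1
2 = 2·1 + 0, so a_1 = 2

[-1; 2]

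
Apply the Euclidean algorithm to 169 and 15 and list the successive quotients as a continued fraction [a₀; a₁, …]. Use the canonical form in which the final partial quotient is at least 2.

[11; 3, 1, 3]

⌊169/15⌋ = 11, remainder 4
⌊15/4⌋ = 3, remainder 3
⌊4/3⌋ = 1, remainder 1
⌊3/1⌋ = 3, remainder 0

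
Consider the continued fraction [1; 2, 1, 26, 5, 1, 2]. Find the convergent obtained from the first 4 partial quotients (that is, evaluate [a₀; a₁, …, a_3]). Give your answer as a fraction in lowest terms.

Use the convergent recurrence hₖ = aₖ·hₖ₋₁ + hₖ₋₂ (and likewise for the denominators kₖ):
a_0 = 1: 1/1
a_1 = 2: 3/2
a_2 = 1: 4/3
a_3 = 26: 107/80

107/80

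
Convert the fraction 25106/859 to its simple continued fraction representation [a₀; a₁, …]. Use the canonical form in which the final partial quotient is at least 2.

[29; 4, 2, 2, 7, 2, 2]

25106 = 29·859 + 195, so a_0 = 29
859 = 4·195 + 79, so a_1 = 4
195 = 2·79 + 37, so a_2 = 2
79 = 2·37 + 5, so a_3 = 2
37 = 7·5 + 2, so a_4 = 7
5 = 2·2 + 1, so a_5 = 2
2 = 2·1 + 0, so a_6 = 2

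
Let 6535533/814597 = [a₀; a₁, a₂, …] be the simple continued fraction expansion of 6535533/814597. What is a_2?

2

Apply division with remainder until the remainder is 0:
6535533 ÷ 814597 → quotient 8, remainder 18757
814597 ÷ 18757 → quotient 43, remainder 8046
18757 ÷ 8046 → quotient 2, remainder 2665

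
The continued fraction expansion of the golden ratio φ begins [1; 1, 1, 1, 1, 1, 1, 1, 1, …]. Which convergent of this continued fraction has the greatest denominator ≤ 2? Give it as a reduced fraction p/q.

a_0 = 1: 1/1  (≤ bound)
a_1 = 1: 2/1  (≤ bound)
a_2 = 1: 3/2  (≤ bound)
a_3 = 1: 5/3  (> 2, stop)

3/2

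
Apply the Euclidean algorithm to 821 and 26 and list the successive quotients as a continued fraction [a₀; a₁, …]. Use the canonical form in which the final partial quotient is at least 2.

Apply division with remainder until the remainder is 0:
821 = 31·26 + 15, so a_0 = 31
26 = 1·15 + 11, so a_1 = 1
15 = 1·11 + 4, so a_2 = 1
11 = 2·4 + 3, so a_3 = 2
4 = 1·3 + 1, so a_4 = 1
3 = 3·1 + 0, so a_5 = 3

[31; 1, 1, 2, 1, 3]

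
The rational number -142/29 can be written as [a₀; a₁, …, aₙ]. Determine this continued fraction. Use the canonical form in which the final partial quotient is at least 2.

[-5; 9, 1, 2]

-142 ÷ 29 → quotient -5, remainder 3
29 ÷ 3 → quotient 9, remainder 2
3 ÷ 2 → quotient 1, remainder 1
2 ÷ 1 → quotient 2, remainder 0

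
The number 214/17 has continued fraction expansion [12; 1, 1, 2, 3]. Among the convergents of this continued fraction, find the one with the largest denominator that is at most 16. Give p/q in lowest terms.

List convergents until the denominator exceeds the bound:
a_0 = 12: 12/1  (≤ bound)
a_1 = 1: 13/1  (≤ bound)
a_2 = 1: 25/2  (≤ bound)
a_3 = 2: 63/5  (≤ bound)
a_4 = 3: 214/17  (> 16, stop)

63/5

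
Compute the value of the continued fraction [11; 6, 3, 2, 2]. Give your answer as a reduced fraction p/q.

1194/107

Start with 2.
2 + 1/(2/1) = 2 + 1/2 = 5/2
3 + 1/(5/2) = 3 + 2/5 = 17/5
6 + 1/(17/5) = 6 + 5/17 = 107/17
11 + 1/(107/17) = 11 + 17/107 = 1194/107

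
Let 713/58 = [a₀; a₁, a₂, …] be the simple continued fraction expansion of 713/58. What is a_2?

2

Apply division with remainder until the remainder is 0:
713 ÷ 58 → quotient 12, remainder 17
58 ÷ 17 → quotient 3, remainder 7
17 ÷ 7 → quotient 2, remainder 3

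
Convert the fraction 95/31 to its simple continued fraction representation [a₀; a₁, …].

⌊95/31⌋ = 3, remainder 2
⌊31/2⌋ = 15, remainder 1
⌊2/1⌋ = 2, remainder 0

[3; 15, 2]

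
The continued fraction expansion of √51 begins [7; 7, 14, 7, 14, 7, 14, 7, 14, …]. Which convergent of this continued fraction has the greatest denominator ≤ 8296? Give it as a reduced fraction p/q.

a_0 = 7: 7/1  (≤ bound)
a_1 = 7: 50/7  (≤ bound)
a_2 = 14: 707/99  (≤ bound)
a_3 = 7: 4999/700  (≤ bound)
a_4 = 14: 70693/9899  (> 8296, stop)

4999/700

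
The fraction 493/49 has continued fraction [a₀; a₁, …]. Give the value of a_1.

16

493 = 10·49 + 3, so a_0 = 10
49 = 16·3 + 1, so a_1 = 16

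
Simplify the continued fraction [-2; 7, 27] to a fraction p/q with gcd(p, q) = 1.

-353/190

Start with 27.
7 + 1/(27/1) = 7 + 1/27 = 190/27
-2 + 1/(190/27) = -2 + 27/190 = -353/190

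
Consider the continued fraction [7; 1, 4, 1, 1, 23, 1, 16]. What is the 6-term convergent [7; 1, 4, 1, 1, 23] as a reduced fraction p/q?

Use the convergent recurrence hₖ = aₖ·hₖ₋₁ + hₖ₋₂ (and likewise for the denominators kₖ):
a_0 = 7: 7/1
a_1 = 1: 8/1
a_2 = 4: 39/5
a_3 = 1: 47/6
a_4 = 1: 86/11
a_5 = 23: 2025/259

2025/259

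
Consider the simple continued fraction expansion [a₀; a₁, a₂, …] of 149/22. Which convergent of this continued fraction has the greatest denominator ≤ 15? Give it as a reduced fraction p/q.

a_0 = 6: 6/1  (≤ bound)
a_1 = 1: 7/1  (≤ bound)
a_2 = 3: 27/4  (≤ bound)
a_3 = 2: 61/9  (≤ bound)
a_4 = 2: 149/22  (> 15, stop)

61/9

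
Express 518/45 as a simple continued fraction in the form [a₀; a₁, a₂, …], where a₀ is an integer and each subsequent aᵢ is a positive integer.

[11; 1, 1, 22]

⌊518/45⌋ = 11, remainder 23
⌊45/23⌋ = 1, remainder 22
⌊23/22⌋ = 1, remainder 1
⌊22/1⌋ = 22, remainder 0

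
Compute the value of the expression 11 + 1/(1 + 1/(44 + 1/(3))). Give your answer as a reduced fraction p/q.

1629/136

a_0 = 11: 11/1
a_1 = 1: 12/1
a_2 = 44: 539/45
a_3 = 3: 1629/136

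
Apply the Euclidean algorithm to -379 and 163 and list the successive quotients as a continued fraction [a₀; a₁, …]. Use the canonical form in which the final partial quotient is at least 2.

-379 = -3·163 + 110, so a_0 = -3
163 = 1·110 + 53, so a_1 = 1
110 = 2·53 + 4, so a_2 = 2
53 = 13·4 + 1, so a_3 = 13
4 = 4·1 + 0, so a_4 = 4

[-3; 1, 2, 13, 4]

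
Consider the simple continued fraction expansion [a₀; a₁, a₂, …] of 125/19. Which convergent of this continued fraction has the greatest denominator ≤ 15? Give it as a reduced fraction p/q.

List convergents until the denominator exceeds the bound:
a_0 = 6: 6/1  (≤ bound)
a_1 = 1: 7/1  (≤ bound)
a_2 = 1: 13/2  (≤ bound)
a_3 = 2: 33/5  (≤ bound)
a_4 = 1: 46/7  (≤ bound)
a_5 = 2: 125/19  (> 15, stop)

46/7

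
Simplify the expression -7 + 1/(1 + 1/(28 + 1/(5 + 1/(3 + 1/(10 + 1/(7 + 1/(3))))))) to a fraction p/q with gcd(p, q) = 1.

-647796/107353

Work from the innermost term outward:
Start with 3.
7 + 1/(3/1) = 7 + 1/3 = 22/3
10 + 1/(22/3) = 10 + 3/22 = 223/22
3 + 1/(223/22) = 3 + 22/223 = 691/223
5 + 1/(691/223) = 5 + 223/691 = 3678/691
28 + 1/(3678/691) = 28 + 691/3678 = 103675/3678
1 + 1/(103675/3678) = 1 + 3678/103675 = 107353/103675
-7 + 1/(107353/103675) = -7 + 103675/107353 = -647796/107353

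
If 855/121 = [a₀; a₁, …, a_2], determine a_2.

8

Apply division with remainder until the remainder is 0:
855 = 7·121 + 8, so a_0 = 7
121 = 15·8 + 1, so a_1 = 15
8 = 8·1 + 0, so a_2 = 8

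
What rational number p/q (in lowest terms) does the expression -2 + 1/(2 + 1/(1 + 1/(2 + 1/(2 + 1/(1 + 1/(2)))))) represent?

-119/73

Build up convergents one term at a time:
a_0 = -2: -2/1
a_1 = 2: -3/2
a_2 = 1: -5/3
a_3 = 2: -13/8
a_4 = 2: -31/19
a_5 = 1: -44/27
a_6 = 2: -119/73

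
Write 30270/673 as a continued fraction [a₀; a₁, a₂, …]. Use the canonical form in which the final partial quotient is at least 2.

30270 = 44·673 + 658, so a_0 = 44
673 = 1·658 + 15, so a_1 = 1
658 = 43·15 + 13, so a_2 = 43
15 = 1·13 + 2, so a_3 = 1
13 = 6·2 + 1, so a_4 = 6
2 = 2·1 + 0, so a_5 = 2

[44; 1, 43, 1, 6, 2]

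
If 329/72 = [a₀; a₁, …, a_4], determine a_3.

329 = 4·72 + 41, so a_0 = 4
72 = 1·41 + 31, so a_1 = 1
41 = 1·31 + 10, so a_2 = 1
31 = 3·10 + 1, so a_3 = 3

3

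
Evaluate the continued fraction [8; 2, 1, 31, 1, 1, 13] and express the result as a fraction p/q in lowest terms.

21734/2607

Start with 13.
1 + 1/(13/1) = 1 + 1/13 = 14/13
1 + 1/(14/13) = 1 + 13/14 = 27/14
31 + 1/(27/14) = 31 + 14/27 = 851/27
1 + 1/(851/27) = 1 + 27/851 = 878/851
2 + 1/(878/851) = 2 + 851/878 = 2607/878
8 + 1/(2607/878) = 8 + 878/2607 = 21734/2607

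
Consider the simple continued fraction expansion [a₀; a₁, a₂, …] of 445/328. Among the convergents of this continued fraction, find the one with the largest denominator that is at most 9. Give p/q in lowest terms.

4/3

List convergents until the denominator exceeds the bound:
a_0 = 1: 1/1  (≤ bound)
a_1 = 2: 3/2  (≤ bound)
a_2 = 1: 4/3  (≤ bound)
a_3 = 4: 19/14  (> 9, stop)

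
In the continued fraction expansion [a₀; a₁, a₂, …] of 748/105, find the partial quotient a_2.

13

Apply division with remainder until the remainder is 0:
748 = 7·105 + 13, so a_0 = 7
105 = 8·13 + 1, so a_1 = 8
13 = 13·1 + 0, so a_2 = 13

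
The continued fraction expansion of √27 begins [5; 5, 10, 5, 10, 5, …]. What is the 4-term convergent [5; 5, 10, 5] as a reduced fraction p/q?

a_0 = 5: 5/1
a_1 = 5: 26/5
a_2 = 10: 265/51
a_3 = 5: 1351/260

1351/260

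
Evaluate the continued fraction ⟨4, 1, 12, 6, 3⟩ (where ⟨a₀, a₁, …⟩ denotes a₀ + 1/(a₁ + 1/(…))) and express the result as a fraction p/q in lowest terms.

1231/250

Build up convergents one term at a time:
a_0 = 4: 4/1
a_1 = 1: 5/1
a_2 = 12: 64/13
a_3 = 6: 389/79
a_4 = 3: 1231/250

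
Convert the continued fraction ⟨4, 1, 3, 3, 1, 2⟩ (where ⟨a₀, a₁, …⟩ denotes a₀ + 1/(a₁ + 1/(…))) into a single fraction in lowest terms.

Build up convergents one term at a time:
a_0 = 4: 4/1
a_1 = 1: 5/1
a_2 = 3: 19/4
a_3 = 3: 62/13
a_4 = 1: 81/17
a_5 = 2: 224/47

224/47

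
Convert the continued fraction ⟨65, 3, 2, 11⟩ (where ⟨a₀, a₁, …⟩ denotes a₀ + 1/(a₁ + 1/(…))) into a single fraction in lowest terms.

5223/80

Build up convergents one term at a time:
a_0 = 65: 65/1
a_1 = 3: 196/3
a_2 = 2: 457/7
a_3 = 11: 5223/80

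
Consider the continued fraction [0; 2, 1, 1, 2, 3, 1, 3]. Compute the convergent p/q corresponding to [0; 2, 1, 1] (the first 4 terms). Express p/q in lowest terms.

a_0 = 0: 0/1
a_1 = 2: 1/2
a_2 = 1: 1/3
a_3 = 1: 2/5

2/5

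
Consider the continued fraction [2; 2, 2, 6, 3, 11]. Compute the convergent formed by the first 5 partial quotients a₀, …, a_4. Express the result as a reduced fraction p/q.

243/101

a_0 = 2: 2/1
a_1 = 2: 5/2
a_2 = 2: 12/5
a_3 = 6: 77/32
a_4 = 3: 243/101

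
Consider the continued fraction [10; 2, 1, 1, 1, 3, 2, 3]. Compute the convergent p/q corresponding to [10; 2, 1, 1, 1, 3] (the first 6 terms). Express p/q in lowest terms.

Work from the innermost term outward:
Start with 3.
1 + 1/(3/1) = 1 + 1/3 = 4/3
1 + 1/(4/3) = 1 + 3/4 = 7/4
1 + 1/(7/4) = 1 + 4/7 = 11/7
2 + 1/(11/7) = 2 + 7/11 = 29/11
10 + 1/(29/11) = 10 + 11/29 = 301/29

301/29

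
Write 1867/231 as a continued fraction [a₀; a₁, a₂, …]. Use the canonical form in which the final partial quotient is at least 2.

1867 ÷ 231 → quotient 8, remainder 19
231 ÷ 19 → quotient 12, remainder 3
19 ÷ 3 → quotient 6, remainder 1
3 ÷ 1 → quotient 3, remainder 0

[8; 12, 6, 3]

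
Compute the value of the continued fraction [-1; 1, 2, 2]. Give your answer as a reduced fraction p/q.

Compute successive convergents:
a_0 = -1: -1/1
a_1 = 1: 0/1
a_2 = 2: -1/3
a_3 = 2: -2/7

-2/7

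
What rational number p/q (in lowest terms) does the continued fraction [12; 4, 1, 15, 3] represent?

Start with 3.
15 + 1/(3/1) = 15 + 1/3 = 46/3
1 + 1/(46/3) = 1 + 3/46 = 49/46
4 + 1/(49/46) = 4 + 46/49 = 242/49
12 + 1/(242/49) = 12 + 49/242 = 2953/242

2953/242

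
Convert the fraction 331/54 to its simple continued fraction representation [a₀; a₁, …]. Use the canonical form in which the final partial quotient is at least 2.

[6; 7, 1, 2, 2]

Apply division with remainder until the remainder is 0:
331 ÷ 54 → quotient 6, remainder 7
54 ÷ 7 → quotient 7, remainder 5
7 ÷ 5 → quotient 1, remainder 2
5 ÷ 2 → quotient 2, remainder 1
2 ÷ 1 → quotient 2, remainder 0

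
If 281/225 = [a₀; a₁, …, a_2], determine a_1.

Repeatedly divide and take the remainder:
281 = 1·225 + 56, so a_0 = 1
225 = 4·56 + 1, so a_1 = 4

4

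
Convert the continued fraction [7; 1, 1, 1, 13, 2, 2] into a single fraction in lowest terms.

1616/211

Work from the innermost term outward:
Start with 2.
2 + 1/(2/1) = 2 + 1/2 = 5/2
13 + 1/(5/2) = 13 + 2/5 = 67/5
1 + 1/(67/5) = 1 + 5/67 = 72/67
1 + 1/(72/67) = 1 + 67/72 = 139/72
1 + 1/(139/72) = 1 + 72/139 = 211/139
7 + 1/(211/139) = 7 + 139/211 = 1616/211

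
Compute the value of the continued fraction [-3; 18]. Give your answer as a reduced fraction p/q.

Start with 18.
-3 + 1/(18/1) = -3 + 1/18 = -53/18

-53/18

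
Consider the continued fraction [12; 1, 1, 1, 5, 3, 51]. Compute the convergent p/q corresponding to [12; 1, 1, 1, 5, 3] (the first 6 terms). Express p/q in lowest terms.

Collapse the nested fraction from the inside out:
Start with 3.
5 + 1/(3/1) = 5 + 1/3 = 16/3
1 + 1/(16/3) = 1 + 3/16 = 19/16
1 + 1/(19/16) = 1 + 16/19 = 35/19
1 + 1/(35/19) = 1 + 19/35 = 54/35
12 + 1/(54/35) = 12 + 35/54 = 683/54

683/54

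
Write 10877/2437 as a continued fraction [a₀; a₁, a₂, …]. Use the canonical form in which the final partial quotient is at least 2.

Apply division with remainder until the remainder is 0:
10877 ÷ 2437 → quotient 4, remainder 1129
2437 ÷ 1129 → quotient 2, remainder 179
1129 ÷ 179 → quotient 6, remainder 55
179 ÷ 55 → quotient 3, remainder 14
55 ÷ 14 → quotient 3, remainder 13
14 ÷ 13 → quotient 1, remainder 1
13 ÷ 1 → quotient 13, remainder 0

[4; 2, 6, 3, 3, 1, 13]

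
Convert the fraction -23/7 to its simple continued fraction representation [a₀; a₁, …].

[-4; 1, 2, 2]

Repeatedly divide and take the remainder:
⌊-23/7⌋ = -4, remainder 5
⌊7/5⌋ = 1, remainder 2
⌊5/2⌋ = 2, remainder 1
⌊2/1⌋ = 2, remainder 0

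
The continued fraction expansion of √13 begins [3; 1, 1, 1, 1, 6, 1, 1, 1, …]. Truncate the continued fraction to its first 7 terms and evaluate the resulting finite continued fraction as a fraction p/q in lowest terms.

Use the convergent recurrence hₖ = aₖ·hₖ₋₁ + hₖ₋₂ (and likewise for the denominators kₖ):
a_0 = 3: 3/1
a_1 = 1: 4/1
a_2 = 1: 7/2
a_3 = 1: 11/3
a_4 = 1: 18/5
a_5 = 6: 119/33
a_6 = 1: 137/38

137/38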